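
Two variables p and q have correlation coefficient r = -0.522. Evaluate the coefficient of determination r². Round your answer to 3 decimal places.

0.272

r² = (-0.522)² = 0.272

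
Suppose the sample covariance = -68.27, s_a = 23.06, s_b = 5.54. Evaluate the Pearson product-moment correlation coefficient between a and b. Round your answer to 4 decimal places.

r = Cov(a,b) / (s_a · s_b) = -68.27 / (23.06 × 5.54)
  = -68.27 / 127.7524 ≈ -0.5344

-0.5344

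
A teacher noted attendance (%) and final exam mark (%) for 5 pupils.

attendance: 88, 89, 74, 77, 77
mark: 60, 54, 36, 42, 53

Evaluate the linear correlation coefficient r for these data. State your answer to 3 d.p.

0.810

n = 5, Σx = 405, Σy = 245, Σx² = 32999, Σy² = 12385, Σxy = 20065
nΣxy − ΣxΣy = 100325 − 99225 = 1100
nΣx² − (Σx)² = 164995 − 164025 = 970; nΣy² − (Σy)² = 61925 − 60025 = 1900
r = 1100 / √(970 × 1900) = 1100 / 1357.5714 ≈ 0.810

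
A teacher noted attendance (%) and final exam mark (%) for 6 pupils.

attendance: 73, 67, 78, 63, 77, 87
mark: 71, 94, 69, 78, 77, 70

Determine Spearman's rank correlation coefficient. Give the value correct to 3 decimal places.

Rank attendance: 3, 2, 5, 1, 4, 6
Rank mark: 3, 6, 1, 5, 4, 2
d = rank(attendance) − rank(mark): 0, -4, 4, -4, 0, 4; Σd² = 64
ρ = 1 − 6Σd² / [n(n²−1)] = 1 − 6×64 / (6×35) = 1 − 384/210 ≈ -0.829

-0.829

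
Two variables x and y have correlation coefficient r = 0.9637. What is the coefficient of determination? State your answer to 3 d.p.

0.929

r² = (0.9637)² = 0.929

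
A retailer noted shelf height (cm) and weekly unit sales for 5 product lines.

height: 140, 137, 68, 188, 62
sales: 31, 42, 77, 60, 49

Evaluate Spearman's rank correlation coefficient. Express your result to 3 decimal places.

-0.200

Rank height: 4, 3, 2, 5, 1
Rank sales: 1, 2, 5, 4, 3
d = rank(height) − rank(sales): 3, 1, -3, 1, -2; Σd² = 24
ρ = 1 − 6Σd² / [n(n²−1)] = 1 − 6×24 / (5×24) = 1 − 144/120 ≈ -0.200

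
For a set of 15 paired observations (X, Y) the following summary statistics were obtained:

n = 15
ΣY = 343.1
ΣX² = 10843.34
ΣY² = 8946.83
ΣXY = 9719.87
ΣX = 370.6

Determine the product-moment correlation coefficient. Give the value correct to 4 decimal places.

r = (nΣXY − ΣXΣY) / √[(nΣX² − (ΣX)²)(nΣY² − (ΣY)²)]
Numerator: 15×9719.87 − 370.6×343.1 = 18645.19
Denominator: √[(162650.1 − 137344.36)(134202.45 − 117717.61)] = √[25305.74 × 16484.84] = 20424.5214
r = 18645.19 / 20424.5214 ≈ 0.9129

0.9129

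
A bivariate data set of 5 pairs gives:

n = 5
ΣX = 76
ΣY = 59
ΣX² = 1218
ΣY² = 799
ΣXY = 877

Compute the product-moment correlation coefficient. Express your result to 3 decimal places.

r = (nΣXY − ΣXΣY) / √[(nΣX² − (ΣX)²)(nΣY² − (ΣY)²)]
Numerator: 5×877 − 76×59 = -99
Denominator: √[(6090 − 5776)(3995 − 3481)] = √[314 × 514] = 401.7412
r = -99 / 401.7412 ≈ -0.246

-0.246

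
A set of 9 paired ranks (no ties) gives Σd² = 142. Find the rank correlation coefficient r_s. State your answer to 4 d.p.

ρ = 1 − 6Σd² / [n(n²−1)] = 1 − 6×142 / (9×80)
  = 1 − 852/720 = 1 − 1.18333 ≈ -0.1833

-0.1833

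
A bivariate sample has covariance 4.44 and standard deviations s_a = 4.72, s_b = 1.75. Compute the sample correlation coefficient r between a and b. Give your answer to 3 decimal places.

0.538

r = Cov(a,b) / (s_a · s_b) = 4.44 / (4.72 × 1.75)
  = 4.44 / 8.2600 ≈ 0.538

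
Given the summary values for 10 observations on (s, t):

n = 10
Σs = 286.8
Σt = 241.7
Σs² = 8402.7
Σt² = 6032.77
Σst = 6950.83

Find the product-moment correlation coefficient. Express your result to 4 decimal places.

r = (nΣst − ΣsΣt) / √[(nΣs² − (Σs)²)(nΣt² − (Σt)²)]
Numerator: 10×6950.83 − 286.8×241.7 = 188.74
Denominator: √[(84027 − 82254.24)(60327.7 − 58418.89)] = √[1772.76 × 1908.81] = 1839.5277
r = 188.74 / 1839.5277 ≈ 0.1026

0.1026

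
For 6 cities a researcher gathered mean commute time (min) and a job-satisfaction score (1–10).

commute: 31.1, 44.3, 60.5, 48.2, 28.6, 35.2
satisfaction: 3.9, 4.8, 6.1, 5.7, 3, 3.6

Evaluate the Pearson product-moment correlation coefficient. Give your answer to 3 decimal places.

n = 6, Σx = 247.9, Σy = 27.1, Σx² = 10970.19, Σy² = 129.91, Σxy = 1190.24
nΣxy − ΣxΣy = 7141.44 − 6718.09 = 423.35
nΣx² − (Σx)² = 65821.14 − 61454.41 = 4366.73; nΣy² − (Σy)² = 779.46 − 734.41 = 45.05
r = 423.35 / √(4366.73 × 45.05) = 423.35 / 443.5326 ≈ 0.954

0.954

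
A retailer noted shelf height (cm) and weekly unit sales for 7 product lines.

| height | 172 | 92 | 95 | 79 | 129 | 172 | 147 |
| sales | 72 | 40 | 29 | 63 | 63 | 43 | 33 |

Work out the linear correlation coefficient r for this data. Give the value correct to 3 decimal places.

0.194

n = 7, Σx = 886, Σy = 343, Σx² = 121148, Σy² = 18501, Σxy = 44170
nΣxy − ΣxΣy = 309190 − 303898 = 5292
nΣx² − (Σx)² = 848036 − 784996 = 63040; nΣy² − (Σy)² = 129507 − 117649 = 11858
r = 5292 / √(63040 × 11858) = 5292 / 27340.9641 ≈ 0.194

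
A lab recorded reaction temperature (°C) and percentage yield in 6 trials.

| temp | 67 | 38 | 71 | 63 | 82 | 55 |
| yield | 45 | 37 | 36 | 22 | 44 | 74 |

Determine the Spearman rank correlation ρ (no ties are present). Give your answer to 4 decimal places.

Rank temp: 4, 1, 5, 3, 6, 2
Rank yield: 5, 3, 2, 1, 4, 6
d = rank(temp) − rank(yield): -1, -2, 3, 2, 2, -4; Σd² = 38
ρ = 1 − 6Σd² / [n(n²−1)] = 1 − 6×38 / (6×35) = 1 − 228/210 ≈ -0.0857

-0.0857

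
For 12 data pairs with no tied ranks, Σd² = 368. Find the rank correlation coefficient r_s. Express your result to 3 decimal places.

ρ = 1 − 6Σd² / [n(n²−1)] = 1 − 6×368 / (12×143)
  = 1 − 2208/1716 = 1 − 1.2867 ≈ -0.287

-0.287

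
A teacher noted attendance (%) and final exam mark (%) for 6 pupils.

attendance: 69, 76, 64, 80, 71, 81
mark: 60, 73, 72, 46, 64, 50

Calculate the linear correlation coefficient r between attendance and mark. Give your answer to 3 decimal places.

-0.694

n = 6, Σx = 441, Σy = 365, Σx² = 32635, Σy² = 22825, Σxy = 26570
nΣxy − ΣxΣy = 159420 − 160965 = -1545
nΣx² − (Σx)² = 195810 − 194481 = 1329; nΣy² − (Σy)² = 136950 − 133225 = 3725
r = -1545 / √(1329 × 3725) = -1545 / 2224.9775 ≈ -0.694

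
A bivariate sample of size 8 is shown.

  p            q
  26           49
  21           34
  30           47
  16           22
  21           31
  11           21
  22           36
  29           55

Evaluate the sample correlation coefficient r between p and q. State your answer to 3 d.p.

0.942

n = 8, Σp = 176, Σq = 295, Σp² = 4160, Σq² = 11973, Σpq = 7019
nΣpq − ΣpΣq = 56152 − 51920 = 4232
nΣp² − (Σp)² = 33280 − 30976 = 2304; nΣq² − (Σq)² = 95784 − 87025 = 8759
r = 4232 / √(2304 × 8759) = 4232 / 4492.2974 ≈ 0.942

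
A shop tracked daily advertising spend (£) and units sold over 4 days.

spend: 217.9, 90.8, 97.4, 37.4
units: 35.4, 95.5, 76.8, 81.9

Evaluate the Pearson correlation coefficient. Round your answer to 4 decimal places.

n = 4, Σx = 443.5, Σy = 289.6, Σx² = 66610.57, Σy² = 22979.26, Σxy = 26928.44
nΣxy − ΣxΣy = 107713.76 − 128437.6 = -20723.84
nΣx² − (Σx)² = 266442.28 − 196692.25 = 69750.03; nΣy² − (Σy)² = 91917.04 − 83868.16 = 8048.88
r = -20723.84 / √(69750.03 × 8048.88) = -20723.84 / 23694.0841 ≈ -0.8746

-0.8746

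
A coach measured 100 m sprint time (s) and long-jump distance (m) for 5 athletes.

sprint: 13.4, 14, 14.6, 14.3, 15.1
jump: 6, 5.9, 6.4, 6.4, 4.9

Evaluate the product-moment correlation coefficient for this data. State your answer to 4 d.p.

-0.4710

n = 5, Σx = 71.4, Σy = 29.6, Σx² = 1021.22, Σy² = 176.74, Σxy = 421.95
nΣxy − ΣxΣy = 2109.75 − 2113.44 = -3.69
nΣx² − (Σx)² = 5106.1 − 5097.96 = 8.14; nΣy² − (Σy)² = 883.7 − 876.16 = 7.54
r = -3.69 / √(8.14 × 7.54) = -3.69 / 7.8343 ≈ -0.4710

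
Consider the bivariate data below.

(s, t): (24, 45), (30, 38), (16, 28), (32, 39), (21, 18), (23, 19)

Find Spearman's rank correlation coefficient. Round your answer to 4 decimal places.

Rank s: 4, 5, 1, 6, 2, 3
Rank t: 6, 4, 3, 5, 1, 2
d = rank(s) − rank(t): -2, 1, -2, 1, 1, 1; Σd² = 12
ρ = 1 − 6Σd² / [n(n²−1)] = 1 − 6×12 / (6×35) = 1 − 72/210 ≈ 0.6571

0.6571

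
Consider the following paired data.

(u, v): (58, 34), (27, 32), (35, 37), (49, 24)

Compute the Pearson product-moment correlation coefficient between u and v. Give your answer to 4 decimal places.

-0.2536

n = 4, Σu = 169, Σv = 127, Σu² = 7719, Σv² = 4125, Σuv = 5307
nΣuv − ΣuΣv = 21228 − 21463 = -235
nΣu² − (Σu)² = 30876 − 28561 = 2315; nΣv² − (Σv)² = 16500 − 16129 = 371
r = -235 / √(2315 × 371) = -235 / 926.7497 ≈ -0.2536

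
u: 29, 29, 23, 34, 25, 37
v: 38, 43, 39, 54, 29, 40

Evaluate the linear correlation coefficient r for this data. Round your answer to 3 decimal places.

n = 6, Σu = 177, Σv = 243, Σu² = 5361, Σv² = 10171, Σuv = 7287
nΣuv − ΣuΣv = 43722 − 43011 = 711
nΣu² − (Σu)² = 32166 − 31329 = 837; nΣv² − (Σv)² = 61026 − 59049 = 1977
r = 711 / √(837 × 1977) = 711 / 1286.3705 ≈ 0.553

0.553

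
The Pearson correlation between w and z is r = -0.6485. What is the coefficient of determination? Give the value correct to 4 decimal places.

0.4206

r² = (-0.6485)² = 0.4206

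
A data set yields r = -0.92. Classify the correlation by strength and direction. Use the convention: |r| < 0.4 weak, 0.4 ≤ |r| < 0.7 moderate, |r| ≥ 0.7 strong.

r = -0.92 < 0 so the relationship is negative.
|r| = 0.92, which falls in the strong range.

strong negative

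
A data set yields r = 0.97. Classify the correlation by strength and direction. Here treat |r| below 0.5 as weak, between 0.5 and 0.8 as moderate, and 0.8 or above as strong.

r = 0.97 > 0 so the relationship is positive.
|r| = 0.97, which falls in the strong range.

strong positive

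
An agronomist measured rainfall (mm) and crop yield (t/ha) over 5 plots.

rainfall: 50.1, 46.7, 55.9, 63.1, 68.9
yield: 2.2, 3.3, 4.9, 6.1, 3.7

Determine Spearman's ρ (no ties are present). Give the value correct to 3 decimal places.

Rank rainfall: 2, 1, 3, 4, 5
Rank yield: 1, 2, 4, 5, 3
d = rank(rainfall) − rank(yield): 1, -1, -1, -1, 2; Σd² = 8
ρ = 1 − 6Σd² / [n(n²−1)] = 1 − 6×8 / (5×24) = 1 − 48/120 ≈ 0.600

0.600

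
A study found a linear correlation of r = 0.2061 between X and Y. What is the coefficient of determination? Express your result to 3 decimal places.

0.042

r² = (0.2061)² = 0.042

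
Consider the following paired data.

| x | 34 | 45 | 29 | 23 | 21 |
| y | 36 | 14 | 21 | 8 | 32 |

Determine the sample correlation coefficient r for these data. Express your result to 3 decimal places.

-0.122

n = 5, Σx = 152, Σy = 111, Σx² = 4992, Σy² = 3021, Σxy = 3319
nΣxy − ΣxΣy = 16595 − 16872 = -277
nΣx² − (Σx)² = 24960 − 23104 = 1856; nΣy² − (Σy)² = 15105 − 12321 = 2784
r = -277 / √(1856 × 2784) = -277 / 2273.1265 ≈ -0.122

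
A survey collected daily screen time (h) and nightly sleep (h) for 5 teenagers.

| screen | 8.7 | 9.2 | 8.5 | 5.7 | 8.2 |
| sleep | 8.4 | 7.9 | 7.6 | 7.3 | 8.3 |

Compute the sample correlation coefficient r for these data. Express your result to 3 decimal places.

n = 5, Σx = 40.3, Σy = 39.5, Σx² = 332.31, Σy² = 312.91, Σxy = 320.03
nΣxy − ΣxΣy = 1600.15 − 1591.85 = 8.3
nΣx² − (Σx)² = 1661.55 − 1624.09 = 37.46; nΣy² − (Σy)² = 1564.55 − 1560.25 = 4.3
r = 8.3 / √(37.46 × 4.3) = 8.3 / 12.6917 ≈ 0.654

0.654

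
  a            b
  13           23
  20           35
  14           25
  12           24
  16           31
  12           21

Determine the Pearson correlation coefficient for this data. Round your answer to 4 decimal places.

0.9629

n = 6, Σa = 87, Σb = 159, Σa² = 1309, Σb² = 4357, Σab = 2385
nΣab − ΣaΣb = 14310 − 13833 = 477
nΣa² − (Σa)² = 7854 − 7569 = 285; nΣb² − (Σb)² = 26142 − 25281 = 861
r = 477 / √(285 × 861) = 477 / 495.3635 ≈ 0.9629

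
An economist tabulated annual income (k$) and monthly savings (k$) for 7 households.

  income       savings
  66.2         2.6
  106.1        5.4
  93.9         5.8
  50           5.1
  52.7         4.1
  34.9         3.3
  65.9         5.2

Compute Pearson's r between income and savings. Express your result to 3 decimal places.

0.584

n = 7, Σx = 469.7, Σy = 31.5, Σx² = 35294.97, Σy² = 150.31, Σxy = 2218.6
nΣxy − ΣxΣy = 15530.2 − 14795.55 = 734.65
nΣx² − (Σx)² = 247064.79 − 220618.09 = 26446.7; nΣy² − (Σy)² = 1052.17 − 992.25 = 59.92
r = 734.65 / √(26446.7 × 59.92) = 734.65 / 1258.8432 ≈ 0.584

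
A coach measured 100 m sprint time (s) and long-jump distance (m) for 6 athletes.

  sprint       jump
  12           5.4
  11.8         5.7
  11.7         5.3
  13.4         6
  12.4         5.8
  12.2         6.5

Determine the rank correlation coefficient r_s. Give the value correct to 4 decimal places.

Rank sprint: 3, 2, 1, 6, 5, 4
Rank jump: 2, 3, 1, 5, 4, 6
d = rank(sprint) − rank(jump): 1, -1, 0, 1, 1, -2; Σd² = 8
ρ = 1 − 6Σd² / [n(n²−1)] = 1 − 6×8 / (6×35) = 1 − 48/210 ≈ 0.7714

0.7714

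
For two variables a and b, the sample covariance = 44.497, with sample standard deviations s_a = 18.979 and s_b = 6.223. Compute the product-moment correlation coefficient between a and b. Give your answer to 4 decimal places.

0.3768

r = Cov(a,b) / (s_a · s_b) = 44.497 / (18.979 × 6.223)
  = 44.497 / 118.1063 ≈ 0.3768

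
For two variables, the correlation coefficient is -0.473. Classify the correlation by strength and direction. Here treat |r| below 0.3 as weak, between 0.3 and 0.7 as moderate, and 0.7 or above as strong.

r = -0.473 < 0 so the relationship is negative.
|r| = 0.473, which falls in the moderate range.

moderate negative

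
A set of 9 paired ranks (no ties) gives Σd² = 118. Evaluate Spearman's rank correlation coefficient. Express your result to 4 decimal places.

0.0167

ρ = 1 − 6Σd² / [n(n²−1)] = 1 − 6×118 / (9×80)
  = 1 − 708/720 = 1 − 0.98333 ≈ 0.0167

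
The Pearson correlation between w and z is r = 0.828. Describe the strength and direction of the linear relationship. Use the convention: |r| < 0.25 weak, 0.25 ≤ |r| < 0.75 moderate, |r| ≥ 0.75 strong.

r = 0.828 > 0 so the relationship is positive.
|r| = 0.828, which falls in the strong range.

strong positive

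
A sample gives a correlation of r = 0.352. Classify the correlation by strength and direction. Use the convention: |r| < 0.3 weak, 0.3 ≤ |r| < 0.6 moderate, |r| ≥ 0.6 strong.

moderate positive

r = 0.352 > 0 so the relationship is positive.
|r| = 0.352, which falls in the moderate range.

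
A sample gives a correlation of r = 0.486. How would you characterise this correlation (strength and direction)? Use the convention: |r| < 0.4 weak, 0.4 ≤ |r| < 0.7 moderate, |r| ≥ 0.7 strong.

r = 0.486 > 0 so the relationship is positive.
|r| = 0.486, which falls in the moderate range.

moderate positive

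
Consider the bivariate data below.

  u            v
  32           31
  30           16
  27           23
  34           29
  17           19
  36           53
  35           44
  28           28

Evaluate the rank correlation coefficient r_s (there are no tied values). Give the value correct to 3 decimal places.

0.833

Rank u: 5, 4, 2, 6, 1, 8, 7, 3
Rank v: 6, 1, 3, 5, 2, 8, 7, 4
d = rank(u) − rank(v): -1, 3, -1, 1, -1, 0, 0, -1; Σd² = 14
ρ = 1 − 6Σd² / [n(n²−1)] = 1 − 6×14 / (8×63) = 1 − 84/504 ≈ 0.833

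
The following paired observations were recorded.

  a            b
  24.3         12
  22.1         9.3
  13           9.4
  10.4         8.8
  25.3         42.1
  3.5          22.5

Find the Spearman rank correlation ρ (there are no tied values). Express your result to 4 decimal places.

Rank a: 5, 4, 3, 2, 6, 1
Rank b: 4, 2, 3, 1, 6, 5
d = rank(a) − rank(b): 1, 2, 0, 1, 0, -4; Σd² = 22
ρ = 1 − 6Σd² / [n(n²−1)] = 1 − 6×22 / (6×35) = 1 − 132/210 ≈ 0.3714

0.3714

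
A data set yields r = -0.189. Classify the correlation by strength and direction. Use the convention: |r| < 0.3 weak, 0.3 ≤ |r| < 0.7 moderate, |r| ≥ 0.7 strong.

r = -0.189 < 0 so the relationship is negative.
|r| = 0.189, which falls in the weak range.

weak negative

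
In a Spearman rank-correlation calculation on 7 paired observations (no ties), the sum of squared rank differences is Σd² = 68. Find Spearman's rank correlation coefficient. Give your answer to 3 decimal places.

ρ = 1 − 6Σd² / [n(n²−1)] = 1 − 6×68 / (7×48)
  = 1 − 408/336 = 1 − 1.2143 ≈ -0.214

-0.214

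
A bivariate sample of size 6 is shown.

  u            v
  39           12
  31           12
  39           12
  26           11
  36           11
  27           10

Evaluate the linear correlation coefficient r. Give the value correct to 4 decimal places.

0.6721

n = 6, Σu = 198, Σv = 68, Σu² = 6704, Σv² = 774, Σuv = 2260
nΣuv − ΣuΣv = 13560 − 13464 = 96
nΣu² − (Σu)² = 40224 − 39204 = 1020; nΣv² − (Σv)² = 4644 − 4624 = 20
r = 96 / √(1020 × 20) = 96 / 142.8286 ≈ 0.6721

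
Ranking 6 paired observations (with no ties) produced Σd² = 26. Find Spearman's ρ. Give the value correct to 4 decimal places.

ρ = 1 − 6Σd² / [n(n²−1)] = 1 − 6×26 / (6×35)
  = 1 − 156/210 = 1 − 0.74286 ≈ 0.2571

0.2571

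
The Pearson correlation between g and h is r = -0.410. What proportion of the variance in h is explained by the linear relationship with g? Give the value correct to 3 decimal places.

r² = (-0.410)² = 0.168

0.168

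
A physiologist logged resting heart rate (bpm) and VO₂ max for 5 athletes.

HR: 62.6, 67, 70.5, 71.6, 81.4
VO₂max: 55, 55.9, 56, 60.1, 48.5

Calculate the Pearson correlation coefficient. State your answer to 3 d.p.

n = 5, Σx = 353.1, Σy = 275.5, Σx² = 25130.53, Σy² = 15250.07, Σxy = 19387.36
nΣxy − ΣxΣy = 96936.8 − 97279.05 = -342.25
nΣx² − (Σx)² = 125652.65 − 124679.61 = 973.04; nΣy² − (Σy)² = 76250.35 − 75900.25 = 350.1
r = -342.25 / √(973.04 × 350.1) = -342.25 / 583.6620 ≈ -0.586

-0.586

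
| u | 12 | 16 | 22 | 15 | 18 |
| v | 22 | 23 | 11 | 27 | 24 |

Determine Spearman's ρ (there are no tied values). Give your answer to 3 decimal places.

-0.300

Rank u: 1, 3, 5, 2, 4
Rank v: 2, 3, 1, 5, 4
d = rank(u) − rank(v): -1, 0, 4, -3, 0; Σd² = 26
ρ = 1 − 6Σd² / [n(n²−1)] = 1 − 6×26 / (5×24) = 1 − 156/120 ≈ -0.300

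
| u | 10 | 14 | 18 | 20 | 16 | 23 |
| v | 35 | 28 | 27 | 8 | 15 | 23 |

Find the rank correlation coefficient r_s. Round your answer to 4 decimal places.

-0.7143

Rank u: 1, 2, 4, 5, 3, 6
Rank v: 6, 5, 4, 1, 2, 3
d = rank(u) − rank(v): -5, -3, 0, 4, 1, 3; Σd² = 60
ρ = 1 − 6Σd² / [n(n²−1)] = 1 − 6×60 / (6×35) = 1 − 360/210 ≈ -0.7143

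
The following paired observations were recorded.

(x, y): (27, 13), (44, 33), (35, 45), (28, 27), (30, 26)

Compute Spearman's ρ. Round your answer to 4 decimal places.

0.8000

Rank x: 1, 5, 4, 2, 3
Rank y: 1, 4, 5, 3, 2
d = rank(x) − rank(y): 0, 1, -1, -1, 1; Σd² = 4
ρ = 1 − 6Σd² / [n(n²−1)] = 1 − 6×4 / (5×24) = 1 − 24/120 ≈ 0.8000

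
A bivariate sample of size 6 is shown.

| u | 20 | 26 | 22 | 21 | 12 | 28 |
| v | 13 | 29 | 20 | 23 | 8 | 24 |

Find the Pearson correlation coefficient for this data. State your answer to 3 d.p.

0.881

n = 6, Σu = 129, Σv = 117, Σu² = 2929, Σv² = 2579, Σuv = 2705
nΣuv − ΣuΣv = 16230 − 15093 = 1137
nΣu² − (Σu)² = 17574 − 16641 = 933; nΣv² − (Σv)² = 15474 − 13689 = 1785
r = 1137 / √(933 × 1785) = 1137 / 1290.5057 ≈ 0.881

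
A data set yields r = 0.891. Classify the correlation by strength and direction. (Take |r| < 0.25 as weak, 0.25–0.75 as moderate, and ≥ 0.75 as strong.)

r = 0.891 > 0 so the relationship is positive.
|r| = 0.891, which falls in the strong range.

strong positive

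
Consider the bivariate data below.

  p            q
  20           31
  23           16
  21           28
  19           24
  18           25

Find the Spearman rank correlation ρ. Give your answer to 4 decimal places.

-0.2000

Rank p: 3, 5, 4, 2, 1
Rank q: 5, 1, 4, 2, 3
d = rank(p) − rank(q): -2, 4, 0, 0, -2; Σd² = 24
ρ = 1 − 6Σd² / [n(n²−1)] = 1 − 6×24 / (5×24) = 1 − 144/120 ≈ -0.2000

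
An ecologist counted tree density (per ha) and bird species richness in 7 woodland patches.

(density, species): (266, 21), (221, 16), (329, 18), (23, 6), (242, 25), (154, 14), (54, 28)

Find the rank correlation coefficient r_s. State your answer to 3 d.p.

0.321

Rank density: 6, 4, 7, 1, 5, 3, 2
Rank species: 5, 3, 4, 1, 6, 2, 7
d = rank(density) − rank(species): 1, 1, 3, 0, -1, 1, -5; Σd² = 38
ρ = 1 − 6Σd² / [n(n²−1)] = 1 − 6×38 / (7×48) = 1 − 228/336 ≈ 0.321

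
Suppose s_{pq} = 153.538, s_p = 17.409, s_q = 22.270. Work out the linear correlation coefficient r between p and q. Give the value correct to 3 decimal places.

0.396

r = Cov(p,q) / (s_p · s_q) = 153.538 / (17.409 × 22.270)
  = 153.538 / 387.6984 ≈ 0.396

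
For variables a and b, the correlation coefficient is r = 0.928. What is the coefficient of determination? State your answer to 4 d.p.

r² = (0.928)² = 0.8612

0.8612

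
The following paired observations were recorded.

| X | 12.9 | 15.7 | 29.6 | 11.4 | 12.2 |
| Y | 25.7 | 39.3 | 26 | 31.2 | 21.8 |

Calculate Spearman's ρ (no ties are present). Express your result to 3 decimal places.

Rank X: 3, 4, 5, 1, 2
Rank Y: 2, 5, 3, 4, 1
d = rank(X) − rank(Y): 1, -1, 2, -3, 1; Σd² = 16
ρ = 1 − 6Σd² / [n(n²−1)] = 1 − 6×16 / (5×24) = 1 − 96/120 ≈ 0.200

0.200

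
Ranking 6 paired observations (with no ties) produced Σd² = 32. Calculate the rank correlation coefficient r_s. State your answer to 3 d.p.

0.086

ρ = 1 − 6Σd² / [n(n²−1)] = 1 − 6×32 / (6×35)
  = 1 − 192/210 = 1 − 0.9143 ≈ 0.086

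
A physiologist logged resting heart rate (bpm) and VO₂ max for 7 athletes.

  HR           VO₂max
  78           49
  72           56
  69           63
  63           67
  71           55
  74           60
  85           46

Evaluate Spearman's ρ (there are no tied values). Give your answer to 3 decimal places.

-0.857

Rank HR: 6, 4, 2, 1, 3, 5, 7
Rank VO₂max: 2, 4, 6, 7, 3, 5, 1
d = rank(HR) − rank(VO₂max): 4, 0, -4, -6, 0, 0, 6; Σd² = 104
ρ = 1 − 6Σd² / [n(n²−1)] = 1 − 6×104 / (7×48) = 1 − 624/336 ≈ -0.857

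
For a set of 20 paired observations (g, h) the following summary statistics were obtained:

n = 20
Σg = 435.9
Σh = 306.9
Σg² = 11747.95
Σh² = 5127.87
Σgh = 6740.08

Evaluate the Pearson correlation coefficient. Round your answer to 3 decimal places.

0.053

r = (nΣgh − ΣgΣh) / √[(nΣg² − (Σg)²)(nΣh² − (Σh)²)]
Numerator: 20×6740.08 − 435.9×306.9 = 1023.89
Denominator: √[(234959 − 190008.81)(102557.4 − 94187.61)] = √[44950.19 × 8369.79] = 19396.4855
r = 1023.89 / 19396.4855 ≈ 0.053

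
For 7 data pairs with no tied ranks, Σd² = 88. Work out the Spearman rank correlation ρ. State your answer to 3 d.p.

ρ = 1 − 6Σd² / [n(n²−1)] = 1 − 6×88 / (7×48)
  = 1 − 528/336 = 1 − 1.5714 ≈ -0.571

-0.571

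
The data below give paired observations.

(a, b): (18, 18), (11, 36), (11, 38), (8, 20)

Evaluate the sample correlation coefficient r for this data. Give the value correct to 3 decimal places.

n = 4, Σa = 48, Σb = 112, Σa² = 630, Σb² = 3464, Σab = 1298
nΣab − ΣaΣb = 5192 − 5376 = -184
nΣa² − (Σa)² = 2520 − 2304 = 216; nΣb² − (Σb)² = 13856 − 12544 = 1312
r = -184 / √(216 × 1312) = -184 / 532.3458 ≈ -0.346

-0.346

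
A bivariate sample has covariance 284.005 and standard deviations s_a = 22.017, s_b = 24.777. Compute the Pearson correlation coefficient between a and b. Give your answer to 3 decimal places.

r = Cov(a,b) / (s_a · s_b) = 284.005 / (22.017 × 24.777)
  = 284.005 / 545.5152 ≈ 0.521

0.521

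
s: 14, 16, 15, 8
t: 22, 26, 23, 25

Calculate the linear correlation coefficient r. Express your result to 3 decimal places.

n = 4, Σs = 53, Σt = 96, Σs² = 741, Σt² = 2314, Σst = 1269
nΣst − ΣsΣt = 5076 − 5088 = -12
nΣs² − (Σs)² = 2964 − 2809 = 155; nΣt² − (Σt)² = 9256 − 9216 = 40
r = -12 / √(155 × 40) = -12 / 78.7401 ≈ -0.152

-0.152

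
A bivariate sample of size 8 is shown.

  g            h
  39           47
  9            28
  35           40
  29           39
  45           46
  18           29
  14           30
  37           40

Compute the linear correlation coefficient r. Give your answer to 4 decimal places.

0.9604

n = 8, Σg = 226, Σh = 299, Σg² = 7582, Σh² = 11571, Σgh = 9108
nΣgh − ΣgΣh = 72864 − 67574 = 5290
nΣg² − (Σg)² = 60656 − 51076 = 9580; nΣh² − (Σh)² = 92568 − 89401 = 3167
r = 5290 / √(9580 × 3167) = 5290 / 5508.1630 ≈ 0.9604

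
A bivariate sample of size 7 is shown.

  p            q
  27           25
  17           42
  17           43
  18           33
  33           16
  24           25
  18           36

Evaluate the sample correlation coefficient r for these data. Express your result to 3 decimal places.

n = 7, Σp = 154, Σq = 220, Σp² = 3620, Σq² = 7504, Σpq = 4490
nΣpq − ΣpΣq = 31430 − 33880 = -2450
nΣp² − (Σp)² = 25340 − 23716 = 1624; nΣq² − (Σq)² = 52528 − 48400 = 4128
r = -2450 / √(1624 × 4128) = -2450 / 2589.1837 ≈ -0.946

-0.946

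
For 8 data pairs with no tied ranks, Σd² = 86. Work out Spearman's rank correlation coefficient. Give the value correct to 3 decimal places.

ρ = 1 − 6Σd² / [n(n²−1)] = 1 − 6×86 / (8×63)
  = 1 − 516/504 = 1 − 1.0238 ≈ -0.024

-0.024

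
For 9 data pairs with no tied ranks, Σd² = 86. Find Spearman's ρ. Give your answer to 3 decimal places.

ρ = 1 − 6Σd² / [n(n²−1)] = 1 − 6×86 / (9×80)
  = 1 − 516/720 = 1 − 0.7167 ≈ 0.283

0.283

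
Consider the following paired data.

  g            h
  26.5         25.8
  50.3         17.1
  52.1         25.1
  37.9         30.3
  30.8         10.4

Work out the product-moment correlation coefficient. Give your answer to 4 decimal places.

0.0674

n = 5, Σg = 197.6, Σh = 108.7, Σg² = 8331.8, Σh² = 2614.31, Σgh = 4320.23
nΣgh − ΣgΣh = 21601.15 − 21479.12 = 122.03
nΣg² − (Σg)² = 41659 − 39045.76 = 2613.24; nΣh² − (Σh)² = 13071.55 − 11815.69 = 1255.86
r = 122.03 / √(2613.24 × 1255.86) = 122.03 / 1811.5915 ≈ 0.0674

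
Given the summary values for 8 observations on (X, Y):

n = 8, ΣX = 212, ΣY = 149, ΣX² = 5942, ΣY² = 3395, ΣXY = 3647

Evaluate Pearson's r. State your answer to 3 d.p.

-0.673

r = (nΣXY − ΣXΣY) / √[(nΣX² − (ΣX)²)(nΣY² − (ΣY)²)]
Numerator: 8×3647 − 212×149 = -2412
Denominator: √[(47536 − 44944)(27160 − 22201)] = √[2592 × 4959] = 3585.2096
r = -2412 / 3585.2096 ≈ -0.673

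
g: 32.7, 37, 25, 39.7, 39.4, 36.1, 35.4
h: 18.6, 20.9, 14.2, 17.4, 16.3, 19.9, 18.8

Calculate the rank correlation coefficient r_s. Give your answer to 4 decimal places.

Rank g: 2, 5, 1, 7, 6, 4, 3
Rank h: 4, 7, 1, 3, 2, 6, 5
d = rank(g) − rank(h): -2, -2, 0, 4, 4, -2, -2; Σd² = 48
ρ = 1 − 6Σd² / [n(n²−1)] = 1 − 6×48 / (7×48) = 1 − 288/336 ≈ 0.1429

0.1429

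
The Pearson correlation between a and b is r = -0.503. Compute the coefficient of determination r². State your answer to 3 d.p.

r² = (-0.503)² = 0.253

0.253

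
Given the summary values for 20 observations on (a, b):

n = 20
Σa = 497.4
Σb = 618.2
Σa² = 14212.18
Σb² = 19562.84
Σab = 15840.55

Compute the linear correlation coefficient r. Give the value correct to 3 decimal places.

0.509

r = (nΣab − ΣaΣb) / √[(nΣa² − (Σa)²)(nΣb² − (Σb)²)]
Numerator: 20×15840.55 − 497.4×618.2 = 9318.32
Denominator: √[(284243.6 − 247406.76)(391256.8 − 382171.24)] = √[36836.84 × 9085.56] = 18294.3521
r = 9318.32 / 18294.3521 ≈ 0.509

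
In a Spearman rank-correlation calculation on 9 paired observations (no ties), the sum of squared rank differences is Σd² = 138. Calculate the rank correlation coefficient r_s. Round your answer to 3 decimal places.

ρ = 1 − 6Σd² / [n(n²−1)] = 1 − 6×138 / (9×80)
  = 1 − 828/720 = 1 − 1.1500 ≈ -0.150

-0.150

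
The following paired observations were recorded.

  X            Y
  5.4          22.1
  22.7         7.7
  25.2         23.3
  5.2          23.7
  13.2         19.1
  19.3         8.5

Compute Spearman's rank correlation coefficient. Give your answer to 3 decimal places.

-0.429

Rank X: 2, 5, 6, 1, 3, 4
Rank Y: 4, 1, 5, 6, 3, 2
d = rank(X) − rank(Y): -2, 4, 1, -5, 0, 2; Σd² = 50
ρ = 1 − 6Σd² / [n(n²−1)] = 1 − 6×50 / (6×35) = 1 − 300/210 ≈ -0.429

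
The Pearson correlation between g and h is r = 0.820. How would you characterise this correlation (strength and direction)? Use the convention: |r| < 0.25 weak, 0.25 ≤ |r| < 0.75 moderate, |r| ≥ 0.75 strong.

r = 0.820 > 0 so the relationship is positive.
|r| = 0.820, which falls in the strong range.

strong positive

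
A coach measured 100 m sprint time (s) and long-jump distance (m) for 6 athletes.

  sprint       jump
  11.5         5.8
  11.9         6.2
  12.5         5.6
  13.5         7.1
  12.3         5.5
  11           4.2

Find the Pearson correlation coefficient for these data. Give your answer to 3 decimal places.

n = 6, Σx = 72.7, Σy = 34.4, Σx² = 884.65, Σy² = 201.74, Σxy = 420.18
nΣxy − ΣxΣy = 2521.08 − 2500.88 = 20.2
nΣx² − (Σx)² = 5307.9 − 5285.29 = 22.61; nΣy² − (Σy)² = 1210.44 − 1183.36 = 27.08
r = 20.2 / √(22.61 × 27.08) = 20.2 / 24.7443 ≈ 0.816

0.816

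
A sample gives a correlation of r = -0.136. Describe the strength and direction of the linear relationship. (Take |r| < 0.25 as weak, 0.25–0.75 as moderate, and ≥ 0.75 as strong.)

weak negative

r = -0.136 < 0 so the relationship is negative.
|r| = 0.136, which falls in the weak range.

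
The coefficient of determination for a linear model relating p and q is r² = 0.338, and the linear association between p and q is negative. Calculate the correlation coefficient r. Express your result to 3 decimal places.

|r| = √0.338 = 0.581
The association is negative, so r = −0.581.

-0.581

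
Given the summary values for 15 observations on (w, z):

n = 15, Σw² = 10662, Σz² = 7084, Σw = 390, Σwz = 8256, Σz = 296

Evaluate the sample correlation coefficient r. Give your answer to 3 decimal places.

r = (nΣwz − ΣwΣz) / √[(nΣw² − (Σw)²)(nΣz² − (Σz)²)]
Numerator: 15×8256 − 390×296 = 8400
Denominator: √[(159930 − 152100)(106260 − 87616)] = √[7830 × 18644] = 12082.3226
r = 8400 / 12082.3226 ≈ 0.695

0.695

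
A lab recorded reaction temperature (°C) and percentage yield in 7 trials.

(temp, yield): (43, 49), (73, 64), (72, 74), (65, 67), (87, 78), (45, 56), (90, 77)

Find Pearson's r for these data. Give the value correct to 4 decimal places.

n = 7, Σx = 475, Σy = 465, Σx² = 34281, Σy² = 31611, Σxy = 32698
nΣxy − ΣxΣy = 228886 − 220875 = 8011
nΣx² − (Σx)² = 239967 − 225625 = 14342; nΣy² − (Σy)² = 221277 − 216225 = 5052
r = 8011 / √(14342 × 5052) = 8011 / 8512.0963 ≈ 0.9411

0.9411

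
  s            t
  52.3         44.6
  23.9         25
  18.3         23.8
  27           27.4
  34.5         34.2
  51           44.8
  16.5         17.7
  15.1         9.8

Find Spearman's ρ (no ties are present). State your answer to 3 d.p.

Rank s: 8, 4, 3, 5, 6, 7, 2, 1
Rank t: 7, 4, 3, 5, 6, 8, 2, 1
d = rank(s) − rank(t): 1, 0, 0, 0, 0, -1, 0, 0; Σd² = 2
ρ = 1 − 6Σd² / [n(n²−1)] = 1 − 6×2 / (8×63) = 1 − 12/504 ≈ 0.976

0.976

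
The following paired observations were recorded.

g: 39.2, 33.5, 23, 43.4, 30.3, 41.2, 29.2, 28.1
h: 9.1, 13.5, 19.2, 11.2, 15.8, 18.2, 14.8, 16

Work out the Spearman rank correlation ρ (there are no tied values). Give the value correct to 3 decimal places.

Rank g: 6, 5, 1, 8, 4, 7, 3, 2
Rank h: 1, 3, 8, 2, 5, 7, 4, 6
d = rank(g) − rank(h): 5, 2, -7, 6, -1, 0, -1, -4; Σd² = 132
ρ = 1 − 6Σd² / [n(n²−1)] = 1 − 6×132 / (8×63) = 1 − 792/504 ≈ -0.571

-0.571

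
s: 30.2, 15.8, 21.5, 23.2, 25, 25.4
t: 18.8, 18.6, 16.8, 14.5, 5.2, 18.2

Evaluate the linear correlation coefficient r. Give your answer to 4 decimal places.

-0.1151

n = 6, Σs = 141.1, Σt = 92.1, Σs² = 3432.33, Σt² = 1550.17, Σst = 2151.52
nΣst − ΣsΣt = 12909.12 − 12995.31 = -86.19
nΣs² − (Σs)² = 20593.98 − 19909.21 = 684.77; nΣt² − (Σt)² = 9301.02 − 8482.41 = 818.61
r = -86.19 / √(684.77 × 818.61) = -86.19 / 748.7053 ≈ -0.1151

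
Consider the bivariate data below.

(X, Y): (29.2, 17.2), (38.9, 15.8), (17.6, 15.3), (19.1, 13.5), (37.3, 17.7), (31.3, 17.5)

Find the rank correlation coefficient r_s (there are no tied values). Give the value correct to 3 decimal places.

0.600

Rank X: 3, 6, 1, 2, 5, 4
Rank Y: 4, 3, 2, 1, 6, 5
d = rank(X) − rank(Y): -1, 3, -1, 1, -1, -1; Σd² = 14
ρ = 1 − 6Σd² / [n(n²−1)] = 1 − 6×14 / (6×35) = 1 − 84/210 ≈ 0.600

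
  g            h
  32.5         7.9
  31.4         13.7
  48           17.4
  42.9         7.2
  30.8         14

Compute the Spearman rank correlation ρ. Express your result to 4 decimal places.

Rank g: 3, 2, 5, 4, 1
Rank h: 2, 3, 5, 1, 4
d = rank(g) − rank(h): 1, -1, 0, 3, -3; Σd² = 20
ρ = 1 − 6Σd² / [n(n²−1)] = 1 − 6×20 / (5×24) = 1 − 120/120 ≈ 0.0000

0.0000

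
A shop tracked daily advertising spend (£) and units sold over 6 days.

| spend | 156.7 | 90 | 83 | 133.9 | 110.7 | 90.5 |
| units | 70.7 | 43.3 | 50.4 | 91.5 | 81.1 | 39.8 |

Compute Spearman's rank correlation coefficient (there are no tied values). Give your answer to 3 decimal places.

Rank spend: 6, 2, 1, 5, 4, 3
Rank units: 4, 2, 3, 6, 5, 1
d = rank(spend) − rank(units): 2, 0, -2, -1, -1, 2; Σd² = 14
ρ = 1 − 6Σd² / [n(n²−1)] = 1 − 6×14 / (6×35) = 1 − 84/210 ≈ 0.600

0.600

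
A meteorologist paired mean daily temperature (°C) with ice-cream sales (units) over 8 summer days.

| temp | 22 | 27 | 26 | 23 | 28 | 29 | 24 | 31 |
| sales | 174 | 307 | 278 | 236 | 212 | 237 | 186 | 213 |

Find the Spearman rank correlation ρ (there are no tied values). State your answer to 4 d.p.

Rank temp: 1, 5, 4, 2, 6, 7, 3, 8
Rank sales: 1, 8, 7, 5, 3, 6, 2, 4
d = rank(temp) − rank(sales): 0, -3, -3, -3, 3, 1, 1, 4; Σd² = 54
ρ = 1 − 6Σd² / [n(n²−1)] = 1 − 6×54 / (8×63) = 1 − 324/504 ≈ 0.3571

0.3571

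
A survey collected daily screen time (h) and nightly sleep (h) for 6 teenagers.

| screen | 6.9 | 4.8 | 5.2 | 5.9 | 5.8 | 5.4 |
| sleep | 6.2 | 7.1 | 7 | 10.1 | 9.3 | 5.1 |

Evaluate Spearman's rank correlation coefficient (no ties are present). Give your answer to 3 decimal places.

0.086

Rank screen: 6, 1, 2, 5, 4, 3
Rank sleep: 2, 4, 3, 6, 5, 1
d = rank(screen) − rank(sleep): 4, -3, -1, -1, -1, 2; Σd² = 32
ρ = 1 − 6Σd² / [n(n²−1)] = 1 − 6×32 / (6×35) = 1 − 192/210 ≈ 0.086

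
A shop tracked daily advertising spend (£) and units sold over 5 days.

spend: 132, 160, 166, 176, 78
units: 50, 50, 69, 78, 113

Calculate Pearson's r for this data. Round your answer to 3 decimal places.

n = 5, Σx = 712, Σy = 360, Σx² = 107640, Σy² = 28614, Σxy = 48596
nΣxy − ΣxΣy = 242980 − 256320 = -13340
nΣx² − (Σx)² = 538200 − 506944 = 31256; nΣy² − (Σy)² = 143070 − 129600 = 13470
r = -13340 / √(31256 × 13470) = -13340 / 20518.7310 ≈ -0.650

-0.650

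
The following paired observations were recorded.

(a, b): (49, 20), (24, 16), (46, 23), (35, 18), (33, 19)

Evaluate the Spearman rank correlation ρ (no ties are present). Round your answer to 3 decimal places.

0.800

Rank a: 5, 1, 4, 3, 2
Rank b: 4, 1, 5, 2, 3
d = rank(a) − rank(b): 1, 0, -1, 1, -1; Σd² = 4
ρ = 1 − 6Σd² / [n(n²−1)] = 1 − 6×4 / (5×24) = 1 − 24/120 ≈ 0.800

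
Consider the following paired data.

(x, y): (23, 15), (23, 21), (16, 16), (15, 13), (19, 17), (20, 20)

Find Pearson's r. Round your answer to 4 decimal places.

n = 6, Σx = 116, Σy = 102, Σx² = 2300, Σy² = 1780, Σxy = 2002
nΣxy − ΣxΣy = 12012 − 11832 = 180
nΣx² − (Σx)² = 13800 − 13456 = 344; nΣy² − (Σy)² = 10680 − 10404 = 276
r = 180 / √(344 × 276) = 180 / 308.1298 ≈ 0.5842

0.5842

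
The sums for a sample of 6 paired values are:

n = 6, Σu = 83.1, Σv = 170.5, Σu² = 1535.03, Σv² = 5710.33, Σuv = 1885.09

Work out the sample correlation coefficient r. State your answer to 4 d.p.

r = (nΣuv − ΣuΣv) / √[(nΣu² − (Σu)²)(nΣv² − (Σv)²)]
Numerator: 6×1885.09 − 83.1×170.5 = -2858.01
Denominator: √[(9210.18 − 6905.61)(34261.98 − 29070.25)] = √[2304.57 × 5191.73] = 3459.0035
r = -2858.01 / 3459.0035 ≈ -0.8263

-0.8263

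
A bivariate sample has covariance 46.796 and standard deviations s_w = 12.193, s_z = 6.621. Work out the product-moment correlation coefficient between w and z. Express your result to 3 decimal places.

0.580

r = Cov(w,z) / (s_w · s_z) = 46.796 / (12.193 × 6.621)
  = 46.796 / 80.7299 ≈ 0.580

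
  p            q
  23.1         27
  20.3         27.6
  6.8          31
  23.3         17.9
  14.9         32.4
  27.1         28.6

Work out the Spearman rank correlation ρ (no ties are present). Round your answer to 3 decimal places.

-0.600

Rank p: 4, 3, 1, 5, 2, 6
Rank q: 2, 3, 5, 1, 6, 4
d = rank(p) − rank(q): 2, 0, -4, 4, -4, 2; Σd² = 56
ρ = 1 − 6Σd² / [n(n²−1)] = 1 − 6×56 / (6×35) = 1 − 336/210 ≈ -0.600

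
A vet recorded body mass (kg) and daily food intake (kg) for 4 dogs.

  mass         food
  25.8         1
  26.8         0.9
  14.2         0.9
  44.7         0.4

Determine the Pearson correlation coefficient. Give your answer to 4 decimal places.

n = 4, Σx = 111.5, Σy = 3.2, Σx² = 3583.61, Σy² = 2.78, Σxy = 80.58
nΣxy − ΣxΣy = 322.32 − 356.8 = -34.48
nΣx² − (Σx)² = 14334.44 − 12432.25 = 1902.19; nΣy² − (Σy)² = 11.12 − 10.24 = 0.88
r = -34.48 / √(1902.19 × 0.88) = -34.48 / 40.9137 ≈ -0.8428

-0.8428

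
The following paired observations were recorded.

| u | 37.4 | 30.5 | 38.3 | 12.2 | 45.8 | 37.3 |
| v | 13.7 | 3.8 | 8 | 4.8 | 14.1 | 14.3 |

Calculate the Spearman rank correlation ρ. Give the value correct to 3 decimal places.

Rank u: 4, 2, 5, 1, 6, 3
Rank v: 4, 1, 3, 2, 5, 6
d = rank(u) − rank(v): 0, 1, 2, -1, 1, -3; Σd² = 16
ρ = 1 − 6Σd² / [n(n²−1)] = 1 − 6×16 / (6×35) = 1 − 96/210 ≈ 0.543

0.543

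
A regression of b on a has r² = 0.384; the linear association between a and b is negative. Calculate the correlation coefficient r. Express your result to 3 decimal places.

-0.620

|r| = √0.384 = 0.620
The association is negative, so r = −0.620.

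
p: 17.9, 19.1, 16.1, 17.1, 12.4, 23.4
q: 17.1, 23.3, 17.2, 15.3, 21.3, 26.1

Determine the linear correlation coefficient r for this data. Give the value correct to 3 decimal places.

n = 6, Σp = 106, Σq = 120.3, Σp² = 1938.16, Σq² = 2500.13, Σpq = 2164.53
nΣpq − ΣpΣq = 12987.18 − 12751.8 = 235.38
nΣp² − (Σp)² = 11628.96 − 11236 = 392.96; nΣq² − (Σq)² = 15000.78 − 14472.09 = 528.69
r = 235.38 / √(392.96 × 528.69) = 235.38 / 455.8004 ≈ 0.516

0.516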